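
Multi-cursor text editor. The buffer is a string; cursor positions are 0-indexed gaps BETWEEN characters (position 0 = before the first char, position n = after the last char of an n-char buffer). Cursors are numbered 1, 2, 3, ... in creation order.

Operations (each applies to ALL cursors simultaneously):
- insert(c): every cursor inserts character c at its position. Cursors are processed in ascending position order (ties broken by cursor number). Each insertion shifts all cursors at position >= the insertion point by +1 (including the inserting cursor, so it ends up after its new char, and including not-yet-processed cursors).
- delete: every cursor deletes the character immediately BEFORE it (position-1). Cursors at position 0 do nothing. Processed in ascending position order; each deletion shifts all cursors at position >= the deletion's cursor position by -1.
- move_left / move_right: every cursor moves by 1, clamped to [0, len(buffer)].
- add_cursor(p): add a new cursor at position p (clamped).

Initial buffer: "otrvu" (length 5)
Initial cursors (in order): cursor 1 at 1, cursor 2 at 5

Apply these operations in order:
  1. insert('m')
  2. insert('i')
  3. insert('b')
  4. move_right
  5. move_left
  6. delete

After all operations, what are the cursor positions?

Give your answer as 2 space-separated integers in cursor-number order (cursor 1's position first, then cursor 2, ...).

After op 1 (insert('m')): buffer="omtrvum" (len 7), cursors c1@2 c2@7, authorship .1....2
After op 2 (insert('i')): buffer="omitrvumi" (len 9), cursors c1@3 c2@9, authorship .11....22
After op 3 (insert('b')): buffer="omibtrvumib" (len 11), cursors c1@4 c2@11, authorship .111....222
After op 4 (move_right): buffer="omibtrvumib" (len 11), cursors c1@5 c2@11, authorship .111....222
After op 5 (move_left): buffer="omibtrvumib" (len 11), cursors c1@4 c2@10, authorship .111....222
After op 6 (delete): buffer="omitrvumb" (len 9), cursors c1@3 c2@8, authorship .11....22

Answer: 3 8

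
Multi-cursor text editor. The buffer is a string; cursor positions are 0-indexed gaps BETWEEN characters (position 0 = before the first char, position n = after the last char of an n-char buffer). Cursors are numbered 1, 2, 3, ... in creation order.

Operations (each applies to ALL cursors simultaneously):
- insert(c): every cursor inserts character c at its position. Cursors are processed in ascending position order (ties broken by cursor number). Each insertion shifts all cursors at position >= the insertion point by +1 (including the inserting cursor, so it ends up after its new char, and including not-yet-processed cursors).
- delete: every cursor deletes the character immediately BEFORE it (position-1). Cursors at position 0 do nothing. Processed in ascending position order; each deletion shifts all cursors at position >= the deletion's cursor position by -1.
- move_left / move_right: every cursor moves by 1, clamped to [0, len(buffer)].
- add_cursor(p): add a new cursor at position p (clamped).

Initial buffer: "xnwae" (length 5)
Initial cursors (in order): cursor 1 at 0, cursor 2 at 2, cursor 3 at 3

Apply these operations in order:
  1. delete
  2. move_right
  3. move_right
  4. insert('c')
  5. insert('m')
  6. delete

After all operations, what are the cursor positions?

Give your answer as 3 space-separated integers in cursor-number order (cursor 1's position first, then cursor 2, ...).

Answer: 3 6 6

Derivation:
After op 1 (delete): buffer="xae" (len 3), cursors c1@0 c2@1 c3@1, authorship ...
After op 2 (move_right): buffer="xae" (len 3), cursors c1@1 c2@2 c3@2, authorship ...
After op 3 (move_right): buffer="xae" (len 3), cursors c1@2 c2@3 c3@3, authorship ...
After op 4 (insert('c')): buffer="xacecc" (len 6), cursors c1@3 c2@6 c3@6, authorship ..1.23
After op 5 (insert('m')): buffer="xacmeccmm" (len 9), cursors c1@4 c2@9 c3@9, authorship ..11.2323
After op 6 (delete): buffer="xacecc" (len 6), cursors c1@3 c2@6 c3@6, authorship ..1.23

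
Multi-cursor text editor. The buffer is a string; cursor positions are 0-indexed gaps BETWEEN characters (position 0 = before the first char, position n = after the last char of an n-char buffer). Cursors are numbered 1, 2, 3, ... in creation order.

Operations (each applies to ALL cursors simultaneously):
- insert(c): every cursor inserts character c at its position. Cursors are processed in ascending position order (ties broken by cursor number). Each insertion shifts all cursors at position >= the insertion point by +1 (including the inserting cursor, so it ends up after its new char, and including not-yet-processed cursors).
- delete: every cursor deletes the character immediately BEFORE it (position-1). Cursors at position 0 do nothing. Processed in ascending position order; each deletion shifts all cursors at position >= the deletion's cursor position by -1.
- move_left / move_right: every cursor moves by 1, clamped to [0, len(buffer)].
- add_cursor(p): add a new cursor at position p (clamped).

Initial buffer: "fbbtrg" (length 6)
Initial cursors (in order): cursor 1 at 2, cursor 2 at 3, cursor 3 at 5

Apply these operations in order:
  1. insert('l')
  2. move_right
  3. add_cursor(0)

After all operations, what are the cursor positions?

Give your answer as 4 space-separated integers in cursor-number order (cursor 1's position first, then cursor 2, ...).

Answer: 4 6 9 0

Derivation:
After op 1 (insert('l')): buffer="fblbltrlg" (len 9), cursors c1@3 c2@5 c3@8, authorship ..1.2..3.
After op 2 (move_right): buffer="fblbltrlg" (len 9), cursors c1@4 c2@6 c3@9, authorship ..1.2..3.
After op 3 (add_cursor(0)): buffer="fblbltrlg" (len 9), cursors c4@0 c1@4 c2@6 c3@9, authorship ..1.2..3.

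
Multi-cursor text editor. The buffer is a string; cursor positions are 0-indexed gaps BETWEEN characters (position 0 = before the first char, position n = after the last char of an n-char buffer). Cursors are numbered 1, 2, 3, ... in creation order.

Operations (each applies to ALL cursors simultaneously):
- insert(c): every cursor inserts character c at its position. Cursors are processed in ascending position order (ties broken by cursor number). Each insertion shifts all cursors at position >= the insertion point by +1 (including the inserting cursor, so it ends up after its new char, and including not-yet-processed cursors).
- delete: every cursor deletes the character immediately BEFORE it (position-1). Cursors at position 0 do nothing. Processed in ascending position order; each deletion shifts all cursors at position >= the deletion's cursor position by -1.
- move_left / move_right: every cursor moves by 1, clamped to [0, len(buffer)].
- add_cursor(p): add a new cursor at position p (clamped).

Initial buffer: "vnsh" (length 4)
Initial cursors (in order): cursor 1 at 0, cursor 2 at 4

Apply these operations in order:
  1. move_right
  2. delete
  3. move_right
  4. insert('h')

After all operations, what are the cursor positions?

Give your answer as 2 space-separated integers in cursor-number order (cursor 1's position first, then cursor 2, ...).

After op 1 (move_right): buffer="vnsh" (len 4), cursors c1@1 c2@4, authorship ....
After op 2 (delete): buffer="ns" (len 2), cursors c1@0 c2@2, authorship ..
After op 3 (move_right): buffer="ns" (len 2), cursors c1@1 c2@2, authorship ..
After op 4 (insert('h')): buffer="nhsh" (len 4), cursors c1@2 c2@4, authorship .1.2

Answer: 2 4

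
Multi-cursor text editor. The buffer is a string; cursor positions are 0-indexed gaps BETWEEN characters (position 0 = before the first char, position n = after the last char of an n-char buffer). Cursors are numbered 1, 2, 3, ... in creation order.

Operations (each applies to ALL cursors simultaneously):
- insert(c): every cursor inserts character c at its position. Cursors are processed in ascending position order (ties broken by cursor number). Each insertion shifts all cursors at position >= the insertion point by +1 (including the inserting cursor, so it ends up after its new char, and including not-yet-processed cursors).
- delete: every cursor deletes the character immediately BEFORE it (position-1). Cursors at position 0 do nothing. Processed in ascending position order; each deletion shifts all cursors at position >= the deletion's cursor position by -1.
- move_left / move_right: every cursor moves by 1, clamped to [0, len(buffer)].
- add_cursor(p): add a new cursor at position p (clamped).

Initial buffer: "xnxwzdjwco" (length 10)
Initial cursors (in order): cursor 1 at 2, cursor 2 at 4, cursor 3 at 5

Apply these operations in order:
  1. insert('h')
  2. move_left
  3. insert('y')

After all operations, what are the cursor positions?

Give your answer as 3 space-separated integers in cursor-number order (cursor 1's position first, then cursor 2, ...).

Answer: 3 7 10

Derivation:
After op 1 (insert('h')): buffer="xnhxwhzhdjwco" (len 13), cursors c1@3 c2@6 c3@8, authorship ..1..2.3.....
After op 2 (move_left): buffer="xnhxwhzhdjwco" (len 13), cursors c1@2 c2@5 c3@7, authorship ..1..2.3.....
After op 3 (insert('y')): buffer="xnyhxwyhzyhdjwco" (len 16), cursors c1@3 c2@7 c3@10, authorship ..11..22.33.....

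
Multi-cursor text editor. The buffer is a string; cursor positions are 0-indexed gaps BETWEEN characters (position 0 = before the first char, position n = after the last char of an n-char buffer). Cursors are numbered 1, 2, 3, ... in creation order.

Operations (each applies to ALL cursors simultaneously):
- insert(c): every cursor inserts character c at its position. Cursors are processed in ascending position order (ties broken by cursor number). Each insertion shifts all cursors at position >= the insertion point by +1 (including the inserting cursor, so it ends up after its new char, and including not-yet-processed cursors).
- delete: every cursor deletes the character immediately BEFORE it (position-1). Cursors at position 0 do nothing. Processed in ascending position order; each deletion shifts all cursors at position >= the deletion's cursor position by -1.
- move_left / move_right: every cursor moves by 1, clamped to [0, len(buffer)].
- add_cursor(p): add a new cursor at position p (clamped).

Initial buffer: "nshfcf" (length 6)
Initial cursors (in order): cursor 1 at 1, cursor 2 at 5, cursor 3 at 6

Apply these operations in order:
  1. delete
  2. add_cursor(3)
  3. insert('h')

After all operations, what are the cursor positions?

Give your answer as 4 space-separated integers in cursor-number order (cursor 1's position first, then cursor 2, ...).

Answer: 1 7 7 7

Derivation:
After op 1 (delete): buffer="shf" (len 3), cursors c1@0 c2@3 c3@3, authorship ...
After op 2 (add_cursor(3)): buffer="shf" (len 3), cursors c1@0 c2@3 c3@3 c4@3, authorship ...
After op 3 (insert('h')): buffer="hshfhhh" (len 7), cursors c1@1 c2@7 c3@7 c4@7, authorship 1...234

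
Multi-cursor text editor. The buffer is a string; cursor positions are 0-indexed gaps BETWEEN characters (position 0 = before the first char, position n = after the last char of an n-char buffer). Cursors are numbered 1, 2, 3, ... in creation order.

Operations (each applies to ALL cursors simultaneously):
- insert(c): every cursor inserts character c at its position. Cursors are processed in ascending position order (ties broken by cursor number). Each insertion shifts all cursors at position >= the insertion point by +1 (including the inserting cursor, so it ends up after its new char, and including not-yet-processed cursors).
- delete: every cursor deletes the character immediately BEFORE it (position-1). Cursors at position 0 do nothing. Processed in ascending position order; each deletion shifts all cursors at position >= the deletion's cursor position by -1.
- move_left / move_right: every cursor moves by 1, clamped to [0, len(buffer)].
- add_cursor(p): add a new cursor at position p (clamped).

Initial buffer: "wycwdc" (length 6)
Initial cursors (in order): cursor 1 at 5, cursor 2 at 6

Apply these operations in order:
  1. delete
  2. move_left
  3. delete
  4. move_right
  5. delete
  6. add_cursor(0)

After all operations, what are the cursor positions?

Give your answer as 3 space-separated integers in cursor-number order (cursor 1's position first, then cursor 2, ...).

Answer: 0 0 0

Derivation:
After op 1 (delete): buffer="wycw" (len 4), cursors c1@4 c2@4, authorship ....
After op 2 (move_left): buffer="wycw" (len 4), cursors c1@3 c2@3, authorship ....
After op 3 (delete): buffer="ww" (len 2), cursors c1@1 c2@1, authorship ..
After op 4 (move_right): buffer="ww" (len 2), cursors c1@2 c2@2, authorship ..
After op 5 (delete): buffer="" (len 0), cursors c1@0 c2@0, authorship 
After op 6 (add_cursor(0)): buffer="" (len 0), cursors c1@0 c2@0 c3@0, authorship 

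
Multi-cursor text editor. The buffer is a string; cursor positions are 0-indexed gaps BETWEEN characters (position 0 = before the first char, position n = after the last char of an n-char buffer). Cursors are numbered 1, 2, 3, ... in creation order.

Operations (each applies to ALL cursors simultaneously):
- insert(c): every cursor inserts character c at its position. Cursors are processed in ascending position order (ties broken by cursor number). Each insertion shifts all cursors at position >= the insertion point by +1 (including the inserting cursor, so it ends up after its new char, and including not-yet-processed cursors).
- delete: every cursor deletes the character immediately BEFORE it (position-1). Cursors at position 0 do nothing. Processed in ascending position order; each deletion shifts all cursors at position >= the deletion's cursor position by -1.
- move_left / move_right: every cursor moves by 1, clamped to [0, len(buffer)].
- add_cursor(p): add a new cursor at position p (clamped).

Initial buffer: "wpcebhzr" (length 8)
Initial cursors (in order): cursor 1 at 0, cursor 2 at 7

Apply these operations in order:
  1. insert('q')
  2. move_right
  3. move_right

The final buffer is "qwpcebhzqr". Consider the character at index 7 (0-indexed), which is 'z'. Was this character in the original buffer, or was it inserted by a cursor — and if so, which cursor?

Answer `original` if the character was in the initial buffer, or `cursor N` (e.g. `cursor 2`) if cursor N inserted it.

After op 1 (insert('q')): buffer="qwpcebhzqr" (len 10), cursors c1@1 c2@9, authorship 1.......2.
After op 2 (move_right): buffer="qwpcebhzqr" (len 10), cursors c1@2 c2@10, authorship 1.......2.
After op 3 (move_right): buffer="qwpcebhzqr" (len 10), cursors c1@3 c2@10, authorship 1.......2.
Authorship (.=original, N=cursor N): 1 . . . . . . . 2 .
Index 7: author = original

Answer: original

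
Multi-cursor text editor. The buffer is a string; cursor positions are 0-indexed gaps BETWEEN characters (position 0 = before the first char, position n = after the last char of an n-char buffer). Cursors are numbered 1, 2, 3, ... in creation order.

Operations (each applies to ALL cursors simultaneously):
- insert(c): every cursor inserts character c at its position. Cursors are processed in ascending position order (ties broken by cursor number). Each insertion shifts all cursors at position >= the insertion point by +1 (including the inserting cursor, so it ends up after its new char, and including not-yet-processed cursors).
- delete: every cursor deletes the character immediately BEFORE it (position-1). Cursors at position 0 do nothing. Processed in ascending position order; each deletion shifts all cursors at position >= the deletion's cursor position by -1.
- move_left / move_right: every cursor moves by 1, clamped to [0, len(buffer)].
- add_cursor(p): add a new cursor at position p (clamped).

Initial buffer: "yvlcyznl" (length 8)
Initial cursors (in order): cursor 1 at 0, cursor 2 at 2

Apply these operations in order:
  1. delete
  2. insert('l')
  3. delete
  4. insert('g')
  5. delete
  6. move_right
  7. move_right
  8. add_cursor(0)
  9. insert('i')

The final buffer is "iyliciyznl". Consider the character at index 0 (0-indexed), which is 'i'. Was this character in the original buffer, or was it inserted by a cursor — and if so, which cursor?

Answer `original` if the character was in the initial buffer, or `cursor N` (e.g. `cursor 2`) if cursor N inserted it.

Answer: cursor 3

Derivation:
After op 1 (delete): buffer="ylcyznl" (len 7), cursors c1@0 c2@1, authorship .......
After op 2 (insert('l')): buffer="lyllcyznl" (len 9), cursors c1@1 c2@3, authorship 1.2......
After op 3 (delete): buffer="ylcyznl" (len 7), cursors c1@0 c2@1, authorship .......
After op 4 (insert('g')): buffer="gyglcyznl" (len 9), cursors c1@1 c2@3, authorship 1.2......
After op 5 (delete): buffer="ylcyznl" (len 7), cursors c1@0 c2@1, authorship .......
After op 6 (move_right): buffer="ylcyznl" (len 7), cursors c1@1 c2@2, authorship .......
After op 7 (move_right): buffer="ylcyznl" (len 7), cursors c1@2 c2@3, authorship .......
After op 8 (add_cursor(0)): buffer="ylcyznl" (len 7), cursors c3@0 c1@2 c2@3, authorship .......
After op 9 (insert('i')): buffer="iyliciyznl" (len 10), cursors c3@1 c1@4 c2@6, authorship 3..1.2....
Authorship (.=original, N=cursor N): 3 . . 1 . 2 . . . .
Index 0: author = 3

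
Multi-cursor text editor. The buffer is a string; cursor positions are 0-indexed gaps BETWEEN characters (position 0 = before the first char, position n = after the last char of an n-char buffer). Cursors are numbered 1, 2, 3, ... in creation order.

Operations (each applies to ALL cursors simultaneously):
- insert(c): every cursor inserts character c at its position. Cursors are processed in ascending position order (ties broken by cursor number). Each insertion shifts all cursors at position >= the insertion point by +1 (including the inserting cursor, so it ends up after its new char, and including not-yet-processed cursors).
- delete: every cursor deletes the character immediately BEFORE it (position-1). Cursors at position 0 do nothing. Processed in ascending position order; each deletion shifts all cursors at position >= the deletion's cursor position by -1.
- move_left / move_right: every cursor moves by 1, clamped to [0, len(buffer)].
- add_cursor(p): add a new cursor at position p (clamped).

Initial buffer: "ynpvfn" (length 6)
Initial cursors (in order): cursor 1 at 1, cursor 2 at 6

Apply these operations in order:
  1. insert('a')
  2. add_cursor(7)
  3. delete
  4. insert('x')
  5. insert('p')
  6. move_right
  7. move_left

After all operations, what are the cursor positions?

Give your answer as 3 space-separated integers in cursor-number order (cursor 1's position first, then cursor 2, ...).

Answer: 3 10 10

Derivation:
After op 1 (insert('a')): buffer="yanpvfna" (len 8), cursors c1@2 c2@8, authorship .1.....2
After op 2 (add_cursor(7)): buffer="yanpvfna" (len 8), cursors c1@2 c3@7 c2@8, authorship .1.....2
After op 3 (delete): buffer="ynpvf" (len 5), cursors c1@1 c2@5 c3@5, authorship .....
After op 4 (insert('x')): buffer="yxnpvfxx" (len 8), cursors c1@2 c2@8 c3@8, authorship .1....23
After op 5 (insert('p')): buffer="yxpnpvfxxpp" (len 11), cursors c1@3 c2@11 c3@11, authorship .11....2323
After op 6 (move_right): buffer="yxpnpvfxxpp" (len 11), cursors c1@4 c2@11 c3@11, authorship .11....2323
After op 7 (move_left): buffer="yxpnpvfxxpp" (len 11), cursors c1@3 c2@10 c3@10, authorship .11....2323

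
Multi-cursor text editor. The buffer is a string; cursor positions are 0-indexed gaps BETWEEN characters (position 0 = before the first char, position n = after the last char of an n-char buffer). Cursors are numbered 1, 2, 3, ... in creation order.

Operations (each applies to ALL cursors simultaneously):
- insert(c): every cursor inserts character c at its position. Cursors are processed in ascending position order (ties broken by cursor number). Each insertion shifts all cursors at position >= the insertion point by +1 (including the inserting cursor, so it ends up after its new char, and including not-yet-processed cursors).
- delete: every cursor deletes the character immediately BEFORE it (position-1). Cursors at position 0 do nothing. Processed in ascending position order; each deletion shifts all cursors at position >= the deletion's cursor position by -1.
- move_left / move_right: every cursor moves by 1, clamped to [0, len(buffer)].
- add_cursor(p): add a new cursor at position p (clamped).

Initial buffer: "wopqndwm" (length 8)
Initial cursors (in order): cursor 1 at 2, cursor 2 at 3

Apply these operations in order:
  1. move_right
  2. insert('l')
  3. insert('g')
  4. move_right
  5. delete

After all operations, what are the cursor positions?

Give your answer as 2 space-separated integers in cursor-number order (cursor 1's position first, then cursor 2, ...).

Answer: 5 7

Derivation:
After op 1 (move_right): buffer="wopqndwm" (len 8), cursors c1@3 c2@4, authorship ........
After op 2 (insert('l')): buffer="woplqlndwm" (len 10), cursors c1@4 c2@6, authorship ...1.2....
After op 3 (insert('g')): buffer="woplgqlgndwm" (len 12), cursors c1@5 c2@8, authorship ...11.22....
After op 4 (move_right): buffer="woplgqlgndwm" (len 12), cursors c1@6 c2@9, authorship ...11.22....
After op 5 (delete): buffer="woplglgdwm" (len 10), cursors c1@5 c2@7, authorship ...1122...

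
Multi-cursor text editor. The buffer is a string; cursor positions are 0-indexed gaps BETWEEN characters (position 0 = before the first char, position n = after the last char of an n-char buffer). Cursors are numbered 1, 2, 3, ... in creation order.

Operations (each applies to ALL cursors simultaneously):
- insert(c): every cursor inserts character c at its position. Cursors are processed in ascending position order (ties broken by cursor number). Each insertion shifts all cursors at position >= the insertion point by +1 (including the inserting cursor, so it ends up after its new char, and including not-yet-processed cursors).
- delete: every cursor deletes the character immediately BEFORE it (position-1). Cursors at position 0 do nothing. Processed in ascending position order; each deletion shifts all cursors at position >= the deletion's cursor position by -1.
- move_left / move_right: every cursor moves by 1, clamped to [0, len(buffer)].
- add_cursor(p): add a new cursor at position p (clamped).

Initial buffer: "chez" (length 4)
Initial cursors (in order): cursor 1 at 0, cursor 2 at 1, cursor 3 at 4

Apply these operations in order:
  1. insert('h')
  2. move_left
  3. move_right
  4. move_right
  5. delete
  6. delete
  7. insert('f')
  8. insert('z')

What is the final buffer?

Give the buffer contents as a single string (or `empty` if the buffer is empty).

Answer: ffzzefz

Derivation:
After op 1 (insert('h')): buffer="hchhezh" (len 7), cursors c1@1 c2@3 c3@7, authorship 1.2...3
After op 2 (move_left): buffer="hchhezh" (len 7), cursors c1@0 c2@2 c3@6, authorship 1.2...3
After op 3 (move_right): buffer="hchhezh" (len 7), cursors c1@1 c2@3 c3@7, authorship 1.2...3
After op 4 (move_right): buffer="hchhezh" (len 7), cursors c1@2 c2@4 c3@7, authorship 1.2...3
After op 5 (delete): buffer="hhez" (len 4), cursors c1@1 c2@2 c3@4, authorship 12..
After op 6 (delete): buffer="e" (len 1), cursors c1@0 c2@0 c3@1, authorship .
After op 7 (insert('f')): buffer="ffef" (len 4), cursors c1@2 c2@2 c3@4, authorship 12.3
After op 8 (insert('z')): buffer="ffzzefz" (len 7), cursors c1@4 c2@4 c3@7, authorship 1212.33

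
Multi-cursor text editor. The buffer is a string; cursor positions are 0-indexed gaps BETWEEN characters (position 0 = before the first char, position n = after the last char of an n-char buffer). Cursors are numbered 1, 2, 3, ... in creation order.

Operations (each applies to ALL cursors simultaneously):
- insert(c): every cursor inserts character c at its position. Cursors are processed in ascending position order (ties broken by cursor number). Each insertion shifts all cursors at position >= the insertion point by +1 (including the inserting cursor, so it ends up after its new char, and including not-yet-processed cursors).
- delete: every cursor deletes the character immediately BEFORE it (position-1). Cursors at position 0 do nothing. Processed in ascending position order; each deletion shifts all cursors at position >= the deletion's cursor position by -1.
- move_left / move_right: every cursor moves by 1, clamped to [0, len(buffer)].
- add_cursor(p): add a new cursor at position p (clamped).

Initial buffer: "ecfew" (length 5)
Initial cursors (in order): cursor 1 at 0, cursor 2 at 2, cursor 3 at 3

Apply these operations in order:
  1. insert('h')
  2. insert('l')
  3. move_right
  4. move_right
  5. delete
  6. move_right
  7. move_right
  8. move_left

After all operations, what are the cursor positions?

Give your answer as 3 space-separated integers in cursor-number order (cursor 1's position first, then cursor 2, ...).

Answer: 4 7 7

Derivation:
After op 1 (insert('h')): buffer="hechfhew" (len 8), cursors c1@1 c2@4 c3@6, authorship 1..2.3..
After op 2 (insert('l')): buffer="hlechlfhlew" (len 11), cursors c1@2 c2@6 c3@9, authorship 11..22.33..
After op 3 (move_right): buffer="hlechlfhlew" (len 11), cursors c1@3 c2@7 c3@10, authorship 11..22.33..
After op 4 (move_right): buffer="hlechlfhlew" (len 11), cursors c1@4 c2@8 c3@11, authorship 11..22.33..
After op 5 (delete): buffer="hlehlfle" (len 8), cursors c1@3 c2@6 c3@8, authorship 11.22.3.
After op 6 (move_right): buffer="hlehlfle" (len 8), cursors c1@4 c2@7 c3@8, authorship 11.22.3.
After op 7 (move_right): buffer="hlehlfle" (len 8), cursors c1@5 c2@8 c3@8, authorship 11.22.3.
After op 8 (move_left): buffer="hlehlfle" (len 8), cursors c1@4 c2@7 c3@7, authorship 11.22.3.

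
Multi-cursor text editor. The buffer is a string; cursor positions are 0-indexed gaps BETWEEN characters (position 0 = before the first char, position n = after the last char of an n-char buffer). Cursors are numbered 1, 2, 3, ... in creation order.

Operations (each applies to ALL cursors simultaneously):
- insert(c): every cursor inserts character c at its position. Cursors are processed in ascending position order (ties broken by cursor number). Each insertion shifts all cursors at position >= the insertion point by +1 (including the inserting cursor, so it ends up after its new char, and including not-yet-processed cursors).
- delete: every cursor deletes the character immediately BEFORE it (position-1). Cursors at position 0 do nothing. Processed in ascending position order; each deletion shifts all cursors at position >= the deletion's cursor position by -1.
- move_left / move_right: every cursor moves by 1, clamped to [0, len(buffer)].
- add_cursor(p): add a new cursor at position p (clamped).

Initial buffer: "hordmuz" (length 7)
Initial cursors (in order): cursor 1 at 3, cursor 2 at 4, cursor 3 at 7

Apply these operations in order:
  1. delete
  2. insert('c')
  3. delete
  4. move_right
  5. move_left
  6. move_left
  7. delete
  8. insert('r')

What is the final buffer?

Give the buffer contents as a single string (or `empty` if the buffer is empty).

Answer: rrrmu

Derivation:
After op 1 (delete): buffer="homu" (len 4), cursors c1@2 c2@2 c3@4, authorship ....
After op 2 (insert('c')): buffer="hoccmuc" (len 7), cursors c1@4 c2@4 c3@7, authorship ..12..3
After op 3 (delete): buffer="homu" (len 4), cursors c1@2 c2@2 c3@4, authorship ....
After op 4 (move_right): buffer="homu" (len 4), cursors c1@3 c2@3 c3@4, authorship ....
After op 5 (move_left): buffer="homu" (len 4), cursors c1@2 c2@2 c3@3, authorship ....
After op 6 (move_left): buffer="homu" (len 4), cursors c1@1 c2@1 c3@2, authorship ....
After op 7 (delete): buffer="mu" (len 2), cursors c1@0 c2@0 c3@0, authorship ..
After op 8 (insert('r')): buffer="rrrmu" (len 5), cursors c1@3 c2@3 c3@3, authorship 123..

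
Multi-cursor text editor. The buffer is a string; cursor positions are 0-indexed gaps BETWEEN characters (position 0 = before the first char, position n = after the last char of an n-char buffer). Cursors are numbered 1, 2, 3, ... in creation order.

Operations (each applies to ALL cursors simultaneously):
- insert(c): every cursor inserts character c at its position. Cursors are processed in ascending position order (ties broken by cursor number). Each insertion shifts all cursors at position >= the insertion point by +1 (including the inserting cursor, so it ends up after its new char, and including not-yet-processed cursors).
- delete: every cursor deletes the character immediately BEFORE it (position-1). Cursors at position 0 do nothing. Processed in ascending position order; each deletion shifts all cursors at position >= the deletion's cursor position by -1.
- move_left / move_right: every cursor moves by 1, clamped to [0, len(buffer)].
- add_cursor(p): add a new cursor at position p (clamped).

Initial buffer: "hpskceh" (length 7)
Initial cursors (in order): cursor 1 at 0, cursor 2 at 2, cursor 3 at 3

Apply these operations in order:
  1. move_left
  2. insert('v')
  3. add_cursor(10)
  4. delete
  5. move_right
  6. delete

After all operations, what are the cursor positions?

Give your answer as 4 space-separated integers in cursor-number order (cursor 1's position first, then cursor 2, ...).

Answer: 0 0 0 2

Derivation:
After op 1 (move_left): buffer="hpskceh" (len 7), cursors c1@0 c2@1 c3@2, authorship .......
After op 2 (insert('v')): buffer="vhvpvskceh" (len 10), cursors c1@1 c2@3 c3@5, authorship 1.2.3.....
After op 3 (add_cursor(10)): buffer="vhvpvskceh" (len 10), cursors c1@1 c2@3 c3@5 c4@10, authorship 1.2.3.....
After op 4 (delete): buffer="hpskce" (len 6), cursors c1@0 c2@1 c3@2 c4@6, authorship ......
After op 5 (move_right): buffer="hpskce" (len 6), cursors c1@1 c2@2 c3@3 c4@6, authorship ......
After op 6 (delete): buffer="kc" (len 2), cursors c1@0 c2@0 c3@0 c4@2, authorship ..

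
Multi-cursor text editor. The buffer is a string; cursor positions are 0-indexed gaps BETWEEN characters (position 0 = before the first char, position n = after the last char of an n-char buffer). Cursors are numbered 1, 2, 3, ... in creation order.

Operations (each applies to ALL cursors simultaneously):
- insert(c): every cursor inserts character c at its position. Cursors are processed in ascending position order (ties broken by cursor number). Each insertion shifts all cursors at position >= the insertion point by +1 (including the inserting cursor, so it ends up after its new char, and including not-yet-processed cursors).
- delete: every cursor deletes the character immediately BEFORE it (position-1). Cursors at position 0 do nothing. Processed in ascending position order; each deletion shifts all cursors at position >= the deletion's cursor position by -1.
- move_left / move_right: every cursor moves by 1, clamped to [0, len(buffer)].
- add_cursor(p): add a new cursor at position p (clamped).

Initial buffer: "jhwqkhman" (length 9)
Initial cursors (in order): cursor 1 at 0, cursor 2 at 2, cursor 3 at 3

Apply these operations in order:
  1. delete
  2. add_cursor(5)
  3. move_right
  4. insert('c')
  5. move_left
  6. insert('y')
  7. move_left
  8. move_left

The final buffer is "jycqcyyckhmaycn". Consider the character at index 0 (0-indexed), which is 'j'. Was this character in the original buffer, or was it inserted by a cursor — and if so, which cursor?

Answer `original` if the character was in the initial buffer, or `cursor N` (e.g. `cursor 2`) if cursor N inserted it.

Answer: original

Derivation:
After op 1 (delete): buffer="jqkhman" (len 7), cursors c1@0 c2@1 c3@1, authorship .......
After op 2 (add_cursor(5)): buffer="jqkhman" (len 7), cursors c1@0 c2@1 c3@1 c4@5, authorship .......
After op 3 (move_right): buffer="jqkhman" (len 7), cursors c1@1 c2@2 c3@2 c4@6, authorship .......
After op 4 (insert('c')): buffer="jcqcckhmacn" (len 11), cursors c1@2 c2@5 c3@5 c4@10, authorship .1.23....4.
After op 5 (move_left): buffer="jcqcckhmacn" (len 11), cursors c1@1 c2@4 c3@4 c4@9, authorship .1.23....4.
After op 6 (insert('y')): buffer="jycqcyyckhmaycn" (len 15), cursors c1@2 c2@7 c3@7 c4@13, authorship .11.2233....44.
After op 7 (move_left): buffer="jycqcyyckhmaycn" (len 15), cursors c1@1 c2@6 c3@6 c4@12, authorship .11.2233....44.
After op 8 (move_left): buffer="jycqcyyckhmaycn" (len 15), cursors c1@0 c2@5 c3@5 c4@11, authorship .11.2233....44.
Authorship (.=original, N=cursor N): . 1 1 . 2 2 3 3 . . . . 4 4 .
Index 0: author = original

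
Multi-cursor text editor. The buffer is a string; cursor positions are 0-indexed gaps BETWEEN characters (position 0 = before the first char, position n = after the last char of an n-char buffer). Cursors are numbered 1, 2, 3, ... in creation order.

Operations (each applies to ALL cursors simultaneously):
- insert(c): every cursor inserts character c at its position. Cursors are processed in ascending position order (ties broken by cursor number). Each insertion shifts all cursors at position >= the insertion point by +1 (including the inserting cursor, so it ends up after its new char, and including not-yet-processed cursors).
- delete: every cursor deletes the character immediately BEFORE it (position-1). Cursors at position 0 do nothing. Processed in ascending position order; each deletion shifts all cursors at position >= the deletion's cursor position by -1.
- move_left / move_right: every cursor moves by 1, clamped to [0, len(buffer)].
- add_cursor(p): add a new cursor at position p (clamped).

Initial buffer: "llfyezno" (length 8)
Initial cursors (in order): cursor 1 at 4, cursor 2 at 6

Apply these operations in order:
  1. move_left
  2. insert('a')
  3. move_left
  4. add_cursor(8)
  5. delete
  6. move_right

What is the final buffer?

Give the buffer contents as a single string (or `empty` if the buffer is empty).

Answer: llayano

Derivation:
After op 1 (move_left): buffer="llfyezno" (len 8), cursors c1@3 c2@5, authorship ........
After op 2 (insert('a')): buffer="llfayeazno" (len 10), cursors c1@4 c2@7, authorship ...1..2...
After op 3 (move_left): buffer="llfayeazno" (len 10), cursors c1@3 c2@6, authorship ...1..2...
After op 4 (add_cursor(8)): buffer="llfayeazno" (len 10), cursors c1@3 c2@6 c3@8, authorship ...1..2...
After op 5 (delete): buffer="llayano" (len 7), cursors c1@2 c2@4 c3@5, authorship ..1.2..
After op 6 (move_right): buffer="llayano" (len 7), cursors c1@3 c2@5 c3@6, authorship ..1.2..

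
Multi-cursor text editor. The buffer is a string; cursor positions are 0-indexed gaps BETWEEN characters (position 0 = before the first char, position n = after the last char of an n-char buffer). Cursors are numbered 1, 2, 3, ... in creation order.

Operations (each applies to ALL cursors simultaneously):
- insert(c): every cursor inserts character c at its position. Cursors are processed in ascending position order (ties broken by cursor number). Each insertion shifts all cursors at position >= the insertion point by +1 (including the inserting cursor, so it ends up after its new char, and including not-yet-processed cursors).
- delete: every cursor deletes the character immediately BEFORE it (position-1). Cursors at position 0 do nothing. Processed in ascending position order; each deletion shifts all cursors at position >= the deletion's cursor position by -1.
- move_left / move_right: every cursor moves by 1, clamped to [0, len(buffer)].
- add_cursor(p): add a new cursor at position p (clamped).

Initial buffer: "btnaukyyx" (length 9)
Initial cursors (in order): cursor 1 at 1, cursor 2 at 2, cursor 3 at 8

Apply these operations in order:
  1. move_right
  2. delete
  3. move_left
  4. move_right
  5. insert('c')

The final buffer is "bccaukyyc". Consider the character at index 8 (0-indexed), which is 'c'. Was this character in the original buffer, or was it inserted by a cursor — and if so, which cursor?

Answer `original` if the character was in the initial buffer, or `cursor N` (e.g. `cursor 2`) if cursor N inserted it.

Answer: cursor 3

Derivation:
After op 1 (move_right): buffer="btnaukyyx" (len 9), cursors c1@2 c2@3 c3@9, authorship .........
After op 2 (delete): buffer="baukyy" (len 6), cursors c1@1 c2@1 c3@6, authorship ......
After op 3 (move_left): buffer="baukyy" (len 6), cursors c1@0 c2@0 c3@5, authorship ......
After op 4 (move_right): buffer="baukyy" (len 6), cursors c1@1 c2@1 c3@6, authorship ......
After op 5 (insert('c')): buffer="bccaukyyc" (len 9), cursors c1@3 c2@3 c3@9, authorship .12.....3
Authorship (.=original, N=cursor N): . 1 2 . . . . . 3
Index 8: author = 3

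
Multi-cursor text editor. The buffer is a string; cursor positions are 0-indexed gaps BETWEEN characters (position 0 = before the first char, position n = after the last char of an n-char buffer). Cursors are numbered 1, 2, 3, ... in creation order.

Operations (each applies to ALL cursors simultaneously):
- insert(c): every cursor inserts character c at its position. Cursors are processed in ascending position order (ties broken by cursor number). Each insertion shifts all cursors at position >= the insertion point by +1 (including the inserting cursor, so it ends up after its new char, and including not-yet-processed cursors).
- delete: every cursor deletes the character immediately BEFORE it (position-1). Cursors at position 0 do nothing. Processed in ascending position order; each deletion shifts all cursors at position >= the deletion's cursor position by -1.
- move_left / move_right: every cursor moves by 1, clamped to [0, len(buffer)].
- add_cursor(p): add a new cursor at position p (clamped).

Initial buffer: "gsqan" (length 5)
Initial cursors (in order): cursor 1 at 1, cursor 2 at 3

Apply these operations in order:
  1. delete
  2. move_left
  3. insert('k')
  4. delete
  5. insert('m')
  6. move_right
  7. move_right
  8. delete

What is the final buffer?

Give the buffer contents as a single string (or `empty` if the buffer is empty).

Answer: mmn

Derivation:
After op 1 (delete): buffer="san" (len 3), cursors c1@0 c2@1, authorship ...
After op 2 (move_left): buffer="san" (len 3), cursors c1@0 c2@0, authorship ...
After op 3 (insert('k')): buffer="kksan" (len 5), cursors c1@2 c2@2, authorship 12...
After op 4 (delete): buffer="san" (len 3), cursors c1@0 c2@0, authorship ...
After op 5 (insert('m')): buffer="mmsan" (len 5), cursors c1@2 c2@2, authorship 12...
After op 6 (move_right): buffer="mmsan" (len 5), cursors c1@3 c2@3, authorship 12...
After op 7 (move_right): buffer="mmsan" (len 5), cursors c1@4 c2@4, authorship 12...
After op 8 (delete): buffer="mmn" (len 3), cursors c1@2 c2@2, authorship 12.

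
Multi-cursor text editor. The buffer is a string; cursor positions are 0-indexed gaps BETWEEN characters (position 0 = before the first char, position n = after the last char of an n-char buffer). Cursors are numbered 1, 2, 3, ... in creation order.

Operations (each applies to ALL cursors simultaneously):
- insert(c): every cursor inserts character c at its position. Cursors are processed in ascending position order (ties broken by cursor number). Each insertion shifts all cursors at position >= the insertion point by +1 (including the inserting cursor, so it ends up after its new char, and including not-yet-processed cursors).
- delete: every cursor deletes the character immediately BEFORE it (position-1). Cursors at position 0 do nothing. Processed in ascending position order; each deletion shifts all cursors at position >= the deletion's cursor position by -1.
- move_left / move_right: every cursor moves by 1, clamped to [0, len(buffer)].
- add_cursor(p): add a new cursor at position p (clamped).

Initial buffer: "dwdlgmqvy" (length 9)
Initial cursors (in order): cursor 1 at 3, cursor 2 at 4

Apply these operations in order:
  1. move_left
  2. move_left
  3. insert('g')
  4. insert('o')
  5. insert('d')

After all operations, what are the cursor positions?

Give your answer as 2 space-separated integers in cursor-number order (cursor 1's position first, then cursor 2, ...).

After op 1 (move_left): buffer="dwdlgmqvy" (len 9), cursors c1@2 c2@3, authorship .........
After op 2 (move_left): buffer="dwdlgmqvy" (len 9), cursors c1@1 c2@2, authorship .........
After op 3 (insert('g')): buffer="dgwgdlgmqvy" (len 11), cursors c1@2 c2@4, authorship .1.2.......
After op 4 (insert('o')): buffer="dgowgodlgmqvy" (len 13), cursors c1@3 c2@6, authorship .11.22.......
After op 5 (insert('d')): buffer="dgodwgoddlgmqvy" (len 15), cursors c1@4 c2@8, authorship .111.222.......

Answer: 4 8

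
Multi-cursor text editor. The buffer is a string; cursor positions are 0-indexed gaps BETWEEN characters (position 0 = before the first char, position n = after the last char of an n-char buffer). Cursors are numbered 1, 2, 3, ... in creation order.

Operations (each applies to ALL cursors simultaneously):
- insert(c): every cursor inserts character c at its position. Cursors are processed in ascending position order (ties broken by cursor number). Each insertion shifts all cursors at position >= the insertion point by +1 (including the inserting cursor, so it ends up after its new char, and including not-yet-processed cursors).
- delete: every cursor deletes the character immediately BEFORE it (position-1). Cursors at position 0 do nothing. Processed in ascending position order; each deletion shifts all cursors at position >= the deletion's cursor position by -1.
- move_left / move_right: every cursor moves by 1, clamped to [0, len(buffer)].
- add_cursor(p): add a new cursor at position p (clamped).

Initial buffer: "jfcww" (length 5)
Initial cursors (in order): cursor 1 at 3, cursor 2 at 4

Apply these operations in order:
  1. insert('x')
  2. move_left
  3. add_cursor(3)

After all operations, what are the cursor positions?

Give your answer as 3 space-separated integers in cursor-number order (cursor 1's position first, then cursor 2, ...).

After op 1 (insert('x')): buffer="jfcxwxw" (len 7), cursors c1@4 c2@6, authorship ...1.2.
After op 2 (move_left): buffer="jfcxwxw" (len 7), cursors c1@3 c2@5, authorship ...1.2.
After op 3 (add_cursor(3)): buffer="jfcxwxw" (len 7), cursors c1@3 c3@3 c2@5, authorship ...1.2.

Answer: 3 5 3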